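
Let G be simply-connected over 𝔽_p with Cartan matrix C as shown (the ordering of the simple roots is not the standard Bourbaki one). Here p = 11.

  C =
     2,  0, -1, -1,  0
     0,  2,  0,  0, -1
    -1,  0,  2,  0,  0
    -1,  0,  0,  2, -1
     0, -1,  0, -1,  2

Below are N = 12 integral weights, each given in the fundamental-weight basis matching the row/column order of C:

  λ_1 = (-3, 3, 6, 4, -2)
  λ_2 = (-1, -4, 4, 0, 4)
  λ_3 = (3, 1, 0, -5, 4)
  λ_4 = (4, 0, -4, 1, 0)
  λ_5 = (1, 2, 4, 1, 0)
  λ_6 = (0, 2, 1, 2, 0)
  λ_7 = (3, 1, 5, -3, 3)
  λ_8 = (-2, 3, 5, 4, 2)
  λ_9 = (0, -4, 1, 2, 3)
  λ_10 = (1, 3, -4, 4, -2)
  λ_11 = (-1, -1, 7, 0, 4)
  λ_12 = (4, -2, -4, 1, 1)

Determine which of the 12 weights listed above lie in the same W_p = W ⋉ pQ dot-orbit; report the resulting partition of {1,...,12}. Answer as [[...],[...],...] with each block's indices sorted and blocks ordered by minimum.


C ↔ A_5 under row/col permutation; |W(A_5)| = 720.

λ_j+ρ reflected into Ā_11 (⟨·,θ^∨⟩≤11); 5-tuples as given:

  1: (2, 1, 3, 2, 1)
  2: (0, 3, 5, 1, 2)
  3: (0, 2, 1, 4, 1)
  4: (2, 1, 3, 2, 1)
  5: (2, 1, 3, 2, 1)
  6: (1, 3, 2, 3, 1)
  7: (2, 1, 3, 2, 1)
  8: (0, 2, 1, 4, 1)
  9: (1, 3, 2, 3, 1)
  10: (1, 3, 2, 3, 1)
  11: (0, 3, 5, 1, 2)
  12: (2, 1, 3, 2, 1)

These 12 weights hit 4 W_11-dot-orbits; sizes (5, 2, 2, 3):

[[1, 4, 5, 7, 12], [2, 11], [3, 8], [6, 9, 10]]


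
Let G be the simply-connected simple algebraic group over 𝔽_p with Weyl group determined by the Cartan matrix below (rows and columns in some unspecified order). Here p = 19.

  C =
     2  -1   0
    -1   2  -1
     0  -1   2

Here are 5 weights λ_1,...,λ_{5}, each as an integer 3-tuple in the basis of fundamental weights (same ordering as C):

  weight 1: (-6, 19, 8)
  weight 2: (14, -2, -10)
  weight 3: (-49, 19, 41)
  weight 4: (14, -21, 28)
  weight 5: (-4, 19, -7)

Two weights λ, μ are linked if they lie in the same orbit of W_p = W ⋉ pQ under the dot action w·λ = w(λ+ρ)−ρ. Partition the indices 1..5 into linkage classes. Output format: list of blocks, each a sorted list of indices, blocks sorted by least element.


A_3 Cartan matrix, 3 simple roots permuted; ρ=(1,1,1).

Alcove-folded reps (p=19, 5 weights, presented ϖ-order):

  λ_1 → (5, 9, 1);  λ_2 → (5, 9, 1);  λ_3 → (5, 9, 1);  λ_4 → (5, 9, 1);  λ_5 → (2, 11, 5)

Grouping the 5 weights by Ā_19-representative: 2 linkage classes.

[[1, 2, 3, 4], [5]]


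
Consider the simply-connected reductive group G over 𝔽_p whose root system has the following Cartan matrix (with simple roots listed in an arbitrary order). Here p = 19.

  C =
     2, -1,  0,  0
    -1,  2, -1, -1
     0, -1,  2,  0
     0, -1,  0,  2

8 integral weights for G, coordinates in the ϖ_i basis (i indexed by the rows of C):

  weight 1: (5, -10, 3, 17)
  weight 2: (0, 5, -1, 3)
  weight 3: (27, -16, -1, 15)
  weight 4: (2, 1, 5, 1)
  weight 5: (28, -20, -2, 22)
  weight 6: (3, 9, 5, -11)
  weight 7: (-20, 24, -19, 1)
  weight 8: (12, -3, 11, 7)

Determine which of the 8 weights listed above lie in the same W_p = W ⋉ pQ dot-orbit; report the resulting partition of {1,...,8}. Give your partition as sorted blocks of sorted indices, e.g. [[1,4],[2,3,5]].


Cartan matrix: type D_4 (|W|=192); un-permuting the 4 rows.

W_19-reps of the 8 weights in Ā_19 (same 4-coord order as C):

  λ_1 → (3, 1, 5, 9)
  λ_2 → (1, 6, 0, 4)
  λ_3 → (3, 1, 5, 9)
  λ_4 → (3, 2, 6, 2)
  λ_5 → (3, 1, 5, 9)
  λ_6 → (3, 1, 5, 9)
  λ_7 → (1, 6, 0, 4)
  λ_8 → (1, 6, 0, 4)

Partition of {1..8} into 3 W_19-dot-orbits:

[[1, 3, 5, 6], [2, 7, 8], [4]]


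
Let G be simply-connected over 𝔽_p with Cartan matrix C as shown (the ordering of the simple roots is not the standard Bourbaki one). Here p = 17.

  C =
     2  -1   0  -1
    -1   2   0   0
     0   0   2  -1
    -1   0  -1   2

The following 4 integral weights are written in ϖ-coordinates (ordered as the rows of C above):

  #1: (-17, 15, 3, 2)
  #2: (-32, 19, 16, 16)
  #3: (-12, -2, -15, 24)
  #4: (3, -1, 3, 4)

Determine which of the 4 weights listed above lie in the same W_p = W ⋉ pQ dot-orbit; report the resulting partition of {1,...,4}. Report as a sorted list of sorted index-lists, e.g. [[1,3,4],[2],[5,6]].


A_4 Cartan matrix, 4 simple roots permuted; ρ=(1,1,1,1).

Alcove-folded reps (p=17, 4 weights, presented ϖ-order):

  λ_1+ρ ↦ (3, 0, 9, 4);  λ_2+ρ ↦ (0, 3, 11, 0);  λ_3+ρ ↦ (0, 3, 5, 1);  λ_4+ρ ↦ (4, 0, 4, 5)

Grouping the 4 weights by Ā_17-representative: 4 linkage classes.

[[1], [2], [3], [4]]


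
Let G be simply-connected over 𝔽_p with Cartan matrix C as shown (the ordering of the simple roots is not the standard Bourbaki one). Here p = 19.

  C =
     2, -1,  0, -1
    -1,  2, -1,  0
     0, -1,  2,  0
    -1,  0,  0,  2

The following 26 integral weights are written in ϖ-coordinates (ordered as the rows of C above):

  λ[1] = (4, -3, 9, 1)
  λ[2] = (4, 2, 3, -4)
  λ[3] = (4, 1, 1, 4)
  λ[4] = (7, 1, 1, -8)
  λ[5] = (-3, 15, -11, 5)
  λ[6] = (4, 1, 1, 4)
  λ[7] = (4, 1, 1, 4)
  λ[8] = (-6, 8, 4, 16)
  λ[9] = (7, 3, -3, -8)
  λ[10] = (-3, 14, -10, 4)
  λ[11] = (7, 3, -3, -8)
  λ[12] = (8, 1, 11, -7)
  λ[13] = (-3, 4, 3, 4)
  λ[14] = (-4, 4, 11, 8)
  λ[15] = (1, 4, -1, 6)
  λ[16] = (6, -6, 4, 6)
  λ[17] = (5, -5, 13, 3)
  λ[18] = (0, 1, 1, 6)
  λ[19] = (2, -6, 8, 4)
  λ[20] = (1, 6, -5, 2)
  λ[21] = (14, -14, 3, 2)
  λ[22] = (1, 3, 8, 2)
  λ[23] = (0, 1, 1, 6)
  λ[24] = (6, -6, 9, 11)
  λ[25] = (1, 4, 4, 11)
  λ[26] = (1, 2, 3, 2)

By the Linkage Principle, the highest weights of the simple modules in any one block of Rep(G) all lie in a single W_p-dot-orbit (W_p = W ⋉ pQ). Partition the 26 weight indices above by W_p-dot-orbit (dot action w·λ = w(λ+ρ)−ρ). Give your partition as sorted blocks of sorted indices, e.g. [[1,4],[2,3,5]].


Type A_4, rank 4, |W|=120; reorder rows/cols to standard.

Alcove-folded reps (p=19, 26 weights, presented ϖ-order):

    λ_1+ρ ↦ (3, 2, 8, 2)
    λ_2+ρ ↦ (2, 3, 4, 3)
    λ_3+ρ ↦ (5, 2, 2, 5)
    λ_4+ρ ↦ (1, 2, 2, 7)
    λ_5+ρ ↦ (2, 4, 9, 3)
    λ_6+ρ ↦ (5, 2, 2, 5)
    λ_7+ρ ↦ (5, 2, 2, 5)
    λ_8+ρ ↦ (5, 2, 2, 5)
    λ_9+ρ ↦ (1, 2, 2, 7)
    λ_10+ρ ↦ (2, 4, 9, 3)
    λ_11+ρ ↦ (1, 2, 2, 7)
    λ_12+ρ ↦ (3, 2, 8, 2)
    λ_13+ρ ↦ (2, 3, 4, 3)
    λ_14+ρ ↦ (3, 2, 8, 2)
    λ_15+ρ ↦ (2, 5, 0, 7)
    λ_16+ρ ↦ (2, 5, 0, 7)
    λ_17+ρ ↦ (2, 4, 9, 3)
    λ_18+ρ ↦ (1, 2, 2, 7)
    λ_19+ρ ↦ (2, 3, 4, 3)
    λ_20+ρ ↦ (2, 3, 4, 3)
    λ_21+ρ ↦ (2, 4, 9, 3)
    λ_22+ρ ↦ (2, 4, 9, 3)
    λ_23+ρ ↦ (1, 2, 2, 7)
    λ_24+ρ ↦ (2, 5, 0, 7)
    λ_25+ρ ↦ (2, 5, 0, 7)
    λ_26+ρ ↦ (2, 3, 4, 3)

Linkage partition of the 26 weights (6 classes, p=19):

[[1, 12, 14], [2, 13, 19, 20, 26], [3, 6, 7, 8], [4, 9, 11, 18, 23], [5, 10, 17, 21, 22], [15, 16, 24, 25]]


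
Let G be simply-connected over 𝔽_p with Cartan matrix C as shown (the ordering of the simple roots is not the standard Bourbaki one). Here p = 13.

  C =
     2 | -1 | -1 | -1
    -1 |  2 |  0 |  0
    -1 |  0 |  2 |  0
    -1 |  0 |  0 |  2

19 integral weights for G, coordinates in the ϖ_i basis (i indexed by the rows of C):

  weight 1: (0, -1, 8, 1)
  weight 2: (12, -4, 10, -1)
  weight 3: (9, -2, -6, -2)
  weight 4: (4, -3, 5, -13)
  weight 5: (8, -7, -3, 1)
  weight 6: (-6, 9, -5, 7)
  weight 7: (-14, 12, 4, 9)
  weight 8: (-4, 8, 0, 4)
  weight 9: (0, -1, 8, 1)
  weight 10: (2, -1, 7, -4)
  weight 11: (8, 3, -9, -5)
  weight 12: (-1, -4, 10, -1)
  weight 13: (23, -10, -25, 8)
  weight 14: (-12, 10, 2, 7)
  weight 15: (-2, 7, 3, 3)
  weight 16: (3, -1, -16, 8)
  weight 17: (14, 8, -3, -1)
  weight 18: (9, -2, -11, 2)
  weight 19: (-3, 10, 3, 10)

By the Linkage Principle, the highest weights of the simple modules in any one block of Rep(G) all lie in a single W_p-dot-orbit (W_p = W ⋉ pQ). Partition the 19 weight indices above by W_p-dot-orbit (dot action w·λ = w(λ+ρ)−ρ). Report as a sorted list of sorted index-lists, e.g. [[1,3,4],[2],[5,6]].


Type D_4, rank 4, |W|=192; reorder rows/cols to standard.

Ā_13 reps of the 19 weights (D_4, coords as presented):

    1: (1, 0, 9, 2)
    2: (0, 0, 8, 3)
    3: (3, 1, 5, 1)
    4: (1, 6, 2, 2)
    5: (1, 6, 2, 2)
    6: (3, 1, 5, 1)
    7: (0, 0, 8, 3)
    8: (1, 6, 2, 2)
    9: (1, 0, 9, 2)
    10: (0, 0, 8, 3)
    11: (3, 1, 5, 1)
    12: (0, 0, 8, 3)
    13: (2, 0, 7, 0)
    14: (0, 0, 8, 3)
    15: (1, 6, 2, 2)
    16: (0, 9, 2, 0)
    17: (0, 9, 2, 0)
    18: (1, 0, 9, 2)
    19: (2, 0, 7, 0)

Partition of {1..19} into 6 W_13-dot-orbits:

[[1, 9, 18], [2, 7, 10, 12, 14], [3, 6, 11], [4, 5, 8, 15], [13, 19], [16, 17]]


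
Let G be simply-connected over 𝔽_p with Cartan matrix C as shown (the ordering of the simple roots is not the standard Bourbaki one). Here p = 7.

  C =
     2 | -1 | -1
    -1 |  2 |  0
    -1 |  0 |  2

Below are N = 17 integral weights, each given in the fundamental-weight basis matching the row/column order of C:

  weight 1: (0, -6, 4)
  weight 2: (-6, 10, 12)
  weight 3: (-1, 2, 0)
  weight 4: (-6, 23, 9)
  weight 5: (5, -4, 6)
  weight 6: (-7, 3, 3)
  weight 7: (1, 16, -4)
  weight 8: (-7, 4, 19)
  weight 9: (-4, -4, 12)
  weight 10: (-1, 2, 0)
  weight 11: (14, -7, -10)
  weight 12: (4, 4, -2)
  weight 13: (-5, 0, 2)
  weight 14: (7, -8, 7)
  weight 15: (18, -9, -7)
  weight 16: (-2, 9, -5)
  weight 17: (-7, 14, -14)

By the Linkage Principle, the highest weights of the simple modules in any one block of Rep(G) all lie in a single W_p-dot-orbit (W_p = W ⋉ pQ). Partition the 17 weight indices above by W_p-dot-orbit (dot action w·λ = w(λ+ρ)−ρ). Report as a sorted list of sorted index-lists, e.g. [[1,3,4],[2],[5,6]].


C ↔ A_3 under row/col permutation; |W(A_3)| = 24.

λ_j+ρ reflected into Ā_7 (⟨·,θ^∨⟩≤7); 3-tuples as given:

    λ_1 → (4, 1, 1)
    λ_2 → (4, 1, 1)
    λ_3 → (0, 3, 1)
    λ_4 → (2, 2, 2)
    λ_5 → (0, 3, 1)
    λ_6 → (2, 2, 2)
    λ_7 → (2, 2, 2)
    λ_8 → (1, 0, 1)
    λ_9 → (0, 3, 1)
    λ_10 → (0, 3, 1)
    λ_11 → (1, 0, 1)
    λ_12 → (2, 2, 2)
    λ_13 → (0, 3, 1)
    λ_14 → (1, 0, 1)
    λ_15 → (4, 1, 1)
    λ_16 → (2, 2, 2)
    λ_17 → (4, 1, 1)

Partition of {1..17} into 4 W_7-dot-orbits:

[[1, 2, 15, 17], [3, 5, 9, 10, 13], [4, 6, 7, 12, 16], [8, 11, 14]]


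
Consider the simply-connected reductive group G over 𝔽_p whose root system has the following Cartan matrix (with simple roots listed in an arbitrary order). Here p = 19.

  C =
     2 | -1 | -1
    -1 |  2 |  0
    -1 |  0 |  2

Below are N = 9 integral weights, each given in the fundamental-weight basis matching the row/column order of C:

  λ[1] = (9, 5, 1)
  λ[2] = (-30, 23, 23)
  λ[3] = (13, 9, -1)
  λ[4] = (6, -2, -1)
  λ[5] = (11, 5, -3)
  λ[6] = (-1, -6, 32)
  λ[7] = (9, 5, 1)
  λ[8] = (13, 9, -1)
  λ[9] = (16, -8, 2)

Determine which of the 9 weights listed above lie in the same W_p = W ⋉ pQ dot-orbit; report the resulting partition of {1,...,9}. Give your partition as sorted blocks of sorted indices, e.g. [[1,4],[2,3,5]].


Dynkin diagram of C (from the 4 off-diagonal −1 entries): A_3.

Ā_19 reps of the 9 weights (A_3, coords as presented):

  λ_1+ρ ↦ (10, 6, 2);  λ_2+ρ ↦ (9, 5, 5);  λ_3+ρ ↦ (9, 5, 5);  λ_4+ρ ↦ (6, 1, 0);  λ_5+ρ ↦ (10, 6, 2);  λ_6+ρ ↦ (9, 5, 5);  λ_7+ρ ↦ (10, 6, 2);  λ_8+ρ ↦ (9, 5, 5);  λ_9+ρ ↦ (10, 6, 2)

The 9 indices split into 3 linkage classes (same alcove rep ⇔ same W_19-dot-orbit):

[[1, 5, 7, 9], [2, 3, 6, 8], [4]]


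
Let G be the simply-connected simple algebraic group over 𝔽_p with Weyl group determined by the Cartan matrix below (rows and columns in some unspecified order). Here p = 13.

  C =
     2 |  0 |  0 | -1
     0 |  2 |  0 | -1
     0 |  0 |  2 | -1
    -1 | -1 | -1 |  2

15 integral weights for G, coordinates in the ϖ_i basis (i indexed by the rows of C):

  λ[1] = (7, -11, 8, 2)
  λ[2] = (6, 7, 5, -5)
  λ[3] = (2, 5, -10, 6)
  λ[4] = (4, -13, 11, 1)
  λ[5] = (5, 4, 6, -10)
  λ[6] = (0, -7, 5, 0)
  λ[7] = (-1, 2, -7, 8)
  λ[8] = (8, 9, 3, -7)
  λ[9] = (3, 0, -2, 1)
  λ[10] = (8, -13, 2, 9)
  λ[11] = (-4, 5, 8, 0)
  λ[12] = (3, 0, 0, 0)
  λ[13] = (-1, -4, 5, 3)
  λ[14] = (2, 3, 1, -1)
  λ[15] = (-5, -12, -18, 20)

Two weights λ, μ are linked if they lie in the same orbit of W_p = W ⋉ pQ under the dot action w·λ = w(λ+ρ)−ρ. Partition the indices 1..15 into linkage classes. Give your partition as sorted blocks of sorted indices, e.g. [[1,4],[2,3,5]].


C ↔ D_4 under row/col permutation; |W(D_4)| = 192.

Ā_13 reps of the 15 weights (D_4, coords as presented):

  λ_1 → (1, 3, 2, 0);  λ_2 → (3, 4, 2, 0);  λ_3 → (0, 3, 6, 1);  λ_4 → (4, 1, 1, 1);  λ_5 → (3, 4, 2, 0);  λ_6 → (4, 1, 1, 1);  λ_7 → (0, 3, 6, 1);  λ_8 → (3, 4, 2, 0);  λ_9 → (4, 1, 1, 1);  λ_10 → (0, 3, 6, 1);  λ_11 → (0, 3, 6, 1);  λ_12 → (4, 1, 1, 1);  λ_13 → (0, 3, 6, 1);  λ_14 → (3, 4, 2, 0);  λ_15 → (3, 4, 2, 0)

4 distinct reps among the 15 weights ⇒ 4 W_13-linkage classes:

[[1], [2, 5, 8, 14, 15], [3, 7, 10, 11, 13], [4, 6, 9, 12]]


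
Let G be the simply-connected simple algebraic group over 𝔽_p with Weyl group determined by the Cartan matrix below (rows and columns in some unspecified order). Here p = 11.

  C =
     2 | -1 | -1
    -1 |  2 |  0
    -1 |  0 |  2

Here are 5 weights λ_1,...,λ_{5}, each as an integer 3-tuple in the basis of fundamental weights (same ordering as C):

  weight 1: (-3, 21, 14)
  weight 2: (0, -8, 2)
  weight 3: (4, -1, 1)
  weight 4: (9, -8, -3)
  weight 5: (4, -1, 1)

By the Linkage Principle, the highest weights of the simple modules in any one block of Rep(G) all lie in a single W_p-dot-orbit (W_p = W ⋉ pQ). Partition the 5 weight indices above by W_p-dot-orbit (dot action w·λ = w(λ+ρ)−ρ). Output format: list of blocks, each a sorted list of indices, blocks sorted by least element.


Type A_3, rank 3, |W|=24; reorder rows/cols to standard.

Alcove-folded reps (p=11, 5 weights, presented ϖ-order):

    λ_1 → (2, 7, 0)
    λ_2 → (3, 1, 3)
    λ_3 → (5, 0, 2)
    λ_4 → (1, 7, 2)
    λ_5 → (5, 0, 2)

These 5 weights hit 4 W_11-dot-orbits; sizes (1, 1, 2, 1):

[[1], [2], [3, 5], [4]]


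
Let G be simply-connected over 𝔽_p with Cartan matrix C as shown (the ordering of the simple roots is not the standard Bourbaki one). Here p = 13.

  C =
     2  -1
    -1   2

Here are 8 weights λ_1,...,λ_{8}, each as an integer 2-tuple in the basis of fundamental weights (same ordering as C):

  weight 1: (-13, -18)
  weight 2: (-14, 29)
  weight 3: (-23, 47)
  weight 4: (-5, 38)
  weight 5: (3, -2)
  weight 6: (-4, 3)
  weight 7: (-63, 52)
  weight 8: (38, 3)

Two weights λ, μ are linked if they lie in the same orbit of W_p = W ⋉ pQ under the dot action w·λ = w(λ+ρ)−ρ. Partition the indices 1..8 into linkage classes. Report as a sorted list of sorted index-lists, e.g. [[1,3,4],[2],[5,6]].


Type A_2, rank 2, |W|=6; reorder rows/cols to standard.

λ_j+ρ reflected into Ā_13 (⟨·,θ^∨⟩≤13); 2-tuples as given:

  [1] (3, 1)
  [2] (0, 4)
  [3] (0, 4)
  [4] (0, 4)
  [5] (3, 1)
  [6] (3, 1)
  [7] (3, 1)
  [8] (0, 4)

Grouping the 8 weights by Ā_13-representative: 2 linkage classes.

[[1, 5, 6, 7], [2, 3, 4, 8]]


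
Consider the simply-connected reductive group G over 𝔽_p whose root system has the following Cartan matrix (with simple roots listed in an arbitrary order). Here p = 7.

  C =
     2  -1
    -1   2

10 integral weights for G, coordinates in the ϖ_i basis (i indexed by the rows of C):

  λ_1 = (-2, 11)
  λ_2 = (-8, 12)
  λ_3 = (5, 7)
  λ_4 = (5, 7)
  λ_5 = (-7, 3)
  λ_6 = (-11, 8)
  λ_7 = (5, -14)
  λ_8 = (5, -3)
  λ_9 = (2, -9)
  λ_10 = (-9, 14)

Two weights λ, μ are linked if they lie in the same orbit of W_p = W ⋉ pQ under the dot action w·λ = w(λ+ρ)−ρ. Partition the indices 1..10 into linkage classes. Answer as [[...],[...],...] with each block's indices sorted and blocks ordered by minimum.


Root system A_2: the 2×2 matrix C matches after relabeling.

W_7-reps of the 10 weights in Ā_7 (same 2-coord order as C):

  [1] (4, 2) · [2] (1, 0) · [3] (1, 0) · [4] (1, 0) · [5] (4, 2) · [6] (4, 2) · [7] (1, 0) · [8] (4, 2) · [9] (4, 2) · [10] (1, 0)

These 10 weights hit 2 W_7-dot-orbits; sizes (5, 5):

[[1, 5, 6, 8, 9], [2, 3, 4, 7, 10]]


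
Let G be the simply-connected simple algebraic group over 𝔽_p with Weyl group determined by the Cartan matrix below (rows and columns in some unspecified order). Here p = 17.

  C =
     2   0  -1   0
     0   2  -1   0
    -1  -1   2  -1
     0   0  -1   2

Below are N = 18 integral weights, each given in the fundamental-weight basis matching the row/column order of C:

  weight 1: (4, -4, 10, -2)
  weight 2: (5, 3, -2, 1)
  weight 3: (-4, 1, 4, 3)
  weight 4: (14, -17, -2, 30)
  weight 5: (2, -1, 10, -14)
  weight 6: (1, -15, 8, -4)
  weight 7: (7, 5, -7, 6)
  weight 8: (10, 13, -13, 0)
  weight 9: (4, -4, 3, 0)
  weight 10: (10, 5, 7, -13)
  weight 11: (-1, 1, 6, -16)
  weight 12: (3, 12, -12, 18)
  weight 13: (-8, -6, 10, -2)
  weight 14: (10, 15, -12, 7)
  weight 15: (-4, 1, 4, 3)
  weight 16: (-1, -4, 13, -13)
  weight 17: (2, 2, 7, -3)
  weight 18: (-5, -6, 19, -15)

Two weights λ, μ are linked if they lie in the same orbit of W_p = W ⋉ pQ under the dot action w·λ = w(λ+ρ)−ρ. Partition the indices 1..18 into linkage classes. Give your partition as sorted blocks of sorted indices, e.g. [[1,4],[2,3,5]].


Root system D_4: the 4×4 matrix C matches after relabeling.

Folding the 18 weights λ_j+ρ into Ā_17 (reps in the given 4-coord order):

  λ_1 → (5, 3, 1, 1);  λ_2 → (5, 3, 1, 1);  λ_3 → (3, 2, 2, 4);  λ_4 → (1, 2, 0, 11);  λ_5 → (1, 2, 0, 11);  λ_6 → (3, 3, 3, 2);  λ_7 → (2, 0, 6, 1);  λ_8 → (1, 2, 0, 11);  λ_9 → (5, 3, 1, 1);  λ_10 → (3, 2, 2, 4);  λ_11 → (2, 0, 6, 1);  λ_12 → (3, 2, 2, 4);  λ_13 → (5, 3, 1, 1);  λ_14 → (0, 5, 1, 3);  λ_15 → (3, 2, 2, 4);  λ_16 → (1, 2, 0, 11);  λ_17 → (3, 3, 3, 2);  λ_18 → (1, 2, 0, 11)

Partition of {1..18} into 6 W_17-dot-orbits:

[[1, 2, 9, 13], [3, 10, 12, 15], [4, 5, 8, 16, 18], [6, 17], [7, 11], [14]]


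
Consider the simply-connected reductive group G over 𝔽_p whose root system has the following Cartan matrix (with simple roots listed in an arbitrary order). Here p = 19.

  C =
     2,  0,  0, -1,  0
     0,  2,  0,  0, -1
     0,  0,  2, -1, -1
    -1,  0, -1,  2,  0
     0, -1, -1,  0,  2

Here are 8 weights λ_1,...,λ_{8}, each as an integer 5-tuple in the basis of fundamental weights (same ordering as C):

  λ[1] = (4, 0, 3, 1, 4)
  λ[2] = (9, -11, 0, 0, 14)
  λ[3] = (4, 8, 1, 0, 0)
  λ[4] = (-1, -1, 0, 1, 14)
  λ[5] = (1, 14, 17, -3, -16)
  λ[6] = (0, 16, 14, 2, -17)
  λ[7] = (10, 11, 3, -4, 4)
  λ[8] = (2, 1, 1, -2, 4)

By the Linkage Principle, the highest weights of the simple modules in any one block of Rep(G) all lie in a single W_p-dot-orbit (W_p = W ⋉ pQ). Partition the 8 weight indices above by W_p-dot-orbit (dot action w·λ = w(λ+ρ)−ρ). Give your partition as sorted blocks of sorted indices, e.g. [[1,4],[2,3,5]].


Root system A_5: the 5×5 matrix C matches after relabeling.

Folding the 8 weights λ_j+ρ into Ā_19 (reps in the given 5-coord order):

  [1] (5, 1, 4, 2, 5)
  [2] (2, 2, 1, 1, 5)
  [3] (5, 9, 2, 1, 1)
  [4] (0, 0, 1, 2, 15)
  [5] (0, 0, 1, 2, 15)
  [6] (0, 0, 1, 2, 15)
  [7] (2, 2, 1, 1, 5)
  [8] (2, 2, 1, 1, 5)

These 8 weights hit 4 W_19-dot-orbits; sizes (1, 3, 1, 3):

[[1], [2, 7, 8], [3], [4, 5, 6]]


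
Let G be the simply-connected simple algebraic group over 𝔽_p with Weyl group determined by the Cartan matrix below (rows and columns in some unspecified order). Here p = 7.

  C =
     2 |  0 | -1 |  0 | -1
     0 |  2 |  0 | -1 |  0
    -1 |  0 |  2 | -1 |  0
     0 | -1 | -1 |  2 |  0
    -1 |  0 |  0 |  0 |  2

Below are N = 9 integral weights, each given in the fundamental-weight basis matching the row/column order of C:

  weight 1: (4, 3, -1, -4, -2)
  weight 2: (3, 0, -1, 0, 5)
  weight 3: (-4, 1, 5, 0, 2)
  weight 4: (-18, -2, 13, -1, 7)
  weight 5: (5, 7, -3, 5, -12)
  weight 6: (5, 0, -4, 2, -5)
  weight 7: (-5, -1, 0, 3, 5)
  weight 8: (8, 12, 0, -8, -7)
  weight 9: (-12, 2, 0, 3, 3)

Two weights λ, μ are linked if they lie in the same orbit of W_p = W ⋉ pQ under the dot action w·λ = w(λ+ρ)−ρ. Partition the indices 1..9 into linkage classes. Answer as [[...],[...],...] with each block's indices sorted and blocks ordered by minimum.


Root system A_5: the 5×5 matrix C matches after relabeling.

Ā_7 reps of the 9 weights (A_5, coords as presented):

  1: (1, 1, 3, 0, 1) · 2: (1, 1, 3, 0, 1) · 3: (1, 0, 3, 1, 2) · 4: (1, 0, 3, 1, 2) · 5: (1, 0, 3, 1, 2) · 6: (1, 1, 2, 0, 3) · 7: (1, 0, 3, 1, 2) · 8: (1, 1, 2, 0, 3) · 9: (1, 1, 2, 0, 3)

Linkage partition of the 9 weights (3 classes, p=7):

[[1, 2], [3, 4, 5, 7], [6, 8, 9]]


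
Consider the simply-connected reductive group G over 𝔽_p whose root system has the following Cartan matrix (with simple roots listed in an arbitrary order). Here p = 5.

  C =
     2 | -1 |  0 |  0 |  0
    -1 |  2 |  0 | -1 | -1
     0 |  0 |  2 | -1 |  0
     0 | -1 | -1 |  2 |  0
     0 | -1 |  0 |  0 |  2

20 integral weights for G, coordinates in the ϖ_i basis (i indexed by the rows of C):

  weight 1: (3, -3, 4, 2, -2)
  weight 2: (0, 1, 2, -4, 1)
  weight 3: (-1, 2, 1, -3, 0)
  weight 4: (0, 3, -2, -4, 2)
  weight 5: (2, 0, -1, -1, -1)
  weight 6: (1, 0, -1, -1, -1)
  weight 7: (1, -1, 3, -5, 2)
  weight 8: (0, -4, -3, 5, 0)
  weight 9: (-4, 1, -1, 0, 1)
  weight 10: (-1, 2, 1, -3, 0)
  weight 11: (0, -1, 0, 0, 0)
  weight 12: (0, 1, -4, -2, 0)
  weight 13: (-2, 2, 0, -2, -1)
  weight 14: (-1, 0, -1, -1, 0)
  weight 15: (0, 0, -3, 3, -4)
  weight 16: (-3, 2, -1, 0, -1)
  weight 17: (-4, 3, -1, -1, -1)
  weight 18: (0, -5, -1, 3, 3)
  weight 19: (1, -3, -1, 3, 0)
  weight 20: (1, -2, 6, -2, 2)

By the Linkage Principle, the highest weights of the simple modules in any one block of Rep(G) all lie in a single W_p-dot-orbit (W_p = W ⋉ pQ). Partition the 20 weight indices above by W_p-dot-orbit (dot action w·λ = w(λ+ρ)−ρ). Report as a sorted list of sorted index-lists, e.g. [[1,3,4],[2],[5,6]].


D_5 Cartan matrix, 5 simple roots permuted; ρ=(1,1,1,1,1).

Folding the 20 weights λ_j+ρ into Ā_5 (reps in the given 5-coord order):

  [1] (2, 1, 0, 0, 1);  [2] (0, 1, 0, 0, 1);  [3] (0, 1, 0, 0, 1);  [4] (2, 1, 0, 0, 0);  [5] (3, 1, 0, 0, 0);  [6] (2, 1, 0, 0, 0);  [7] (2, 1, 0, 0, 1);  [8] (1, 0, 1, 1, 1);  [9] (2, 1, 0, 0, 1);  [10] (0, 1, 0, 0, 1);  [11] (1, 0, 1, 1, 1);  [12] (1, 0, 1, 1, 1);  [13] (1, 1, 0, 1, 0);  [14] (0, 1, 0, 0, 1);  [15] (1, 0, 1, 1, 1);  [16] (2, 1, 0, 0, 0);  [17] (3, 1, 0, 0, 0);  [18] (3, 1, 0, 0, 0);  [19] (0, 1, 0, 0, 1);  [20] (1, 1, 0, 1, 0)

Linkage partition of the 20 weights (6 classes, p=5):

[[1, 7, 9], [2, 3, 10, 14, 19], [4, 6, 16], [5, 17, 18], [8, 11, 12, 15], [13, 20]]


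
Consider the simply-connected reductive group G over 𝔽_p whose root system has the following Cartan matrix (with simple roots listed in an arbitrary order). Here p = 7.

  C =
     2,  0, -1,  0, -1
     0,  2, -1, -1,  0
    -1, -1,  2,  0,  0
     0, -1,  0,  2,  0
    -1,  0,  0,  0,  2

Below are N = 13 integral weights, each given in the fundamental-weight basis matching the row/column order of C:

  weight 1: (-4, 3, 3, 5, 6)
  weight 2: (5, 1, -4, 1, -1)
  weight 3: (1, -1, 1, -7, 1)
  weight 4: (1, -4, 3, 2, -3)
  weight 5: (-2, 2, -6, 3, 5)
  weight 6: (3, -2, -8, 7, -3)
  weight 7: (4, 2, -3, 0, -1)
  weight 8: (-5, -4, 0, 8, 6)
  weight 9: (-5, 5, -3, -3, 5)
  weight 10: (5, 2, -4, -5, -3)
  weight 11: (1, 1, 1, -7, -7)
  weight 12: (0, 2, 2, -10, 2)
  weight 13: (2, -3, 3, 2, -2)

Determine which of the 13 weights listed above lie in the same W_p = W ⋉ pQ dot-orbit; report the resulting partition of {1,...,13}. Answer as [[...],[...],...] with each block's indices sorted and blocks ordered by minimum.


Dynkin diagram of C (from the 8 off-diagonal −1 entries): A_5.

W_7-reps of the 13 weights in Ā_7 (same 5-coord order as C):

  [1] (0, 3, 1, 0, 2);  [2] (3, 1, 2, 1, 0);  [3] (2, 2, 2, 0, 0);  [4] (0, 3, 1, 0, 2);  [5] (3, 1, 2, 1, 0);  [6] (3, 1, 2, 1, 0);  [7] (3, 1, 2, 1, 0);  [8] (0, 3, 1, 0, 2);  [9] (2, 2, 2, 0, 0);  [10] (0, 3, 1, 0, 2);  [11] (2, 2, 2, 0, 0);  [12] (0, 3, 1, 0, 2);  [13] (2, 2, 2, 0, 0)

Partition of {1..13} into 3 W_7-dot-orbits:

[[1, 4, 8, 10, 12], [2, 5, 6, 7], [3, 9, 11, 13]]


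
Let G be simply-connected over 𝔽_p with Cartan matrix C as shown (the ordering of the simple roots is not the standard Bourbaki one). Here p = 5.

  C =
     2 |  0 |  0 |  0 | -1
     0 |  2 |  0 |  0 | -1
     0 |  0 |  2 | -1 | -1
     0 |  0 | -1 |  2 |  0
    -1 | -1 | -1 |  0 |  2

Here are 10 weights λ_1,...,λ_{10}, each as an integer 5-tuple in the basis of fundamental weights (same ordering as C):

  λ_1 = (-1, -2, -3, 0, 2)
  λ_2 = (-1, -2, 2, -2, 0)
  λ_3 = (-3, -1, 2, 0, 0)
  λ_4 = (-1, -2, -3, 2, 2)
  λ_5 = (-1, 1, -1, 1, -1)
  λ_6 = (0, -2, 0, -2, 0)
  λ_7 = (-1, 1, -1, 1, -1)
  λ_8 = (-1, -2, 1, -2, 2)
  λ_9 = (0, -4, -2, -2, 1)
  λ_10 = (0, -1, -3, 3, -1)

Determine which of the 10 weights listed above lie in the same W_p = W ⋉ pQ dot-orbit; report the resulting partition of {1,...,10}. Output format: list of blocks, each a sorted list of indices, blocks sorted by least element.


Type D_5, rank 5, |W|=1920; reorder rows/cols to standard.

Folding the 10 weights λ_j+ρ into Ā_5 (reps in the given 5-coord order):

    λ_1+ρ ↦ (0, 1, 1, 1, 0)
    λ_2+ρ ↦ (0, 1, 1, 1, 0)
    λ_3+ρ ↦ (1, 1, 0, 1, 0)
    λ_4+ρ ↦ (0, 1, 1, 1, 0)
    λ_5+ρ ↦ (0, 2, 0, 2, 0)
    λ_6+ρ ↦ (1, 1, 0, 1, 0)
    λ_7+ρ ↦ (0, 2, 0, 2, 0)
    λ_8+ρ ↦ (0, 1, 1, 1, 0)
    λ_9+ρ ↦ (1, 1, 0, 1, 0)
    λ_10+ρ ↦ (0, 1, 1, 1, 0)

The 10 indices split into 3 linkage classes (same alcove rep ⇔ same W_5-dot-orbit):

[[1, 2, 4, 8, 10], [3, 6, 9], [5, 7]]


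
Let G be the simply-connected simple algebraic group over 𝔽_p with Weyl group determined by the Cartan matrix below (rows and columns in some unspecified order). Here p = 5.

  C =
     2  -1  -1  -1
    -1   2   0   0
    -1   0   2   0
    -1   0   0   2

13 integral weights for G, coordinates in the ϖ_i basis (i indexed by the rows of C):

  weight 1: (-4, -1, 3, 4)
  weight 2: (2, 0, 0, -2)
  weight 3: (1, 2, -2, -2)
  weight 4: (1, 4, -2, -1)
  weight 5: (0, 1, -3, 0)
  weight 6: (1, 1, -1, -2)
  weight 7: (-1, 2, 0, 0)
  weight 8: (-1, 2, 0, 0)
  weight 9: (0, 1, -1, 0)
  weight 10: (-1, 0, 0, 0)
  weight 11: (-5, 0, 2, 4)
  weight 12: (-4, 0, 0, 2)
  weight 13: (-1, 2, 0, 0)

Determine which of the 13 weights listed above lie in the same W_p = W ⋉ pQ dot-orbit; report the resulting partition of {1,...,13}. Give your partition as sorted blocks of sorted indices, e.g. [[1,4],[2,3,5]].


Root system D_4: the 4×4 matrix C matches after relabeling.

λ_j+ρ reflected into Ā_5 (⟨·,θ^∨⟩≤5); 4-tuples as given:

  λ_1+ρ ↦ (1, 2, 0, 1) · λ_2+ρ ↦ (0, 1, 1, 1) · λ_3+ρ ↦ (0, 3, 1, 1) · λ_4+ρ ↦ (1, 2, 0, 1) · λ_5+ρ ↦ (1, 1, 1, 0) · λ_6+ρ ↦ (1, 2, 0, 1) · λ_7+ρ ↦ (0, 3, 1, 1) · λ_8+ρ ↦ (0, 3, 1, 1) · λ_9+ρ ↦ (1, 2, 0, 1) · λ_10+ρ ↦ (0, 1, 1, 1) · λ_11+ρ ↦ (0, 3, 1, 1) · λ_12+ρ ↦ (0, 1, 1, 1) · λ_13+ρ ↦ (0, 3, 1, 1)

The 13 indices split into 4 linkage classes (same alcove rep ⇔ same W_5-dot-orbit):

[[1, 4, 6, 9], [2, 10, 12], [3, 7, 8, 11, 13], [5]]


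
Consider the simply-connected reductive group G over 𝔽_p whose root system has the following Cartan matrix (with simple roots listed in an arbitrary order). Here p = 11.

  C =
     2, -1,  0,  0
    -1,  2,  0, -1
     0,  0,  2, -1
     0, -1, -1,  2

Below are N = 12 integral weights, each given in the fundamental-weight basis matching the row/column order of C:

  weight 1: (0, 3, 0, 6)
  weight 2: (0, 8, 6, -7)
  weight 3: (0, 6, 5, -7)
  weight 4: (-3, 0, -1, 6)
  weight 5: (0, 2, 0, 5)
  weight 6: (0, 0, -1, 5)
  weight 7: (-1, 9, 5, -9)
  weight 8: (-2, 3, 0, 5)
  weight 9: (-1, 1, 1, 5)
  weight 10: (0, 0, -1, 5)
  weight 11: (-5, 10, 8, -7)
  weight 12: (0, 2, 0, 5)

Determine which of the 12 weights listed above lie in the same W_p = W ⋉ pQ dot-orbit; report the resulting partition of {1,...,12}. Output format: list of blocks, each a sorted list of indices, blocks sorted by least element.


Dynkin diagram of C (from the 6 off-diagonal −1 entries): A_4.

Folding the 12 weights λ_j+ρ into Ā_11 (reps in the given 4-coord order):

  λ_1+ρ ↦ (1, 3, 1, 6);  λ_2+ρ ↦ (1, 3, 1, 6);  λ_3+ρ ↦ (1, 1, 0, 6);  λ_4+ρ ↦ (1, 1, 0, 6);  λ_5+ρ ↦ (1, 3, 1, 6);  λ_6+ρ ↦ (1, 1, 0, 6);  λ_7+ρ ↦ (0, 2, 2, 6);  λ_8+ρ ↦ (1, 3, 1, 6);  λ_9+ρ ↦ (0, 2, 2, 6);  λ_10+ρ ↦ (1, 1, 0, 6);  λ_11+ρ ↦ (1, 1, 0, 6);  λ_12+ρ ↦ (1, 3, 1, 6)

Linkage partition of the 12 weights (3 classes, p=11):

[[1, 2, 5, 8, 12], [3, 4, 6, 10, 11], [7, 9]]


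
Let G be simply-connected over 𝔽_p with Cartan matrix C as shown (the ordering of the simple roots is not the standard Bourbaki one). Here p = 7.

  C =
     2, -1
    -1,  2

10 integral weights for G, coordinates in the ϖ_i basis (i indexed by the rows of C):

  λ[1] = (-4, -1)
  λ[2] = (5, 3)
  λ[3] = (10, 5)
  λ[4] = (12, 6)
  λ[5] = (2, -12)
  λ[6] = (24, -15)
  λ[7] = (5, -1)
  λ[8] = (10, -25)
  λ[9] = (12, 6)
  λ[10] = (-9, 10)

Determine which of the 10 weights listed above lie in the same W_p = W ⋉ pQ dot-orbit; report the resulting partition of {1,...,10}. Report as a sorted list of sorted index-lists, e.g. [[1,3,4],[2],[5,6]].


Dynkin diagram of C (from the 2 off-diagonal −1 entries): A_2.

Ā_7 reps of the 10 weights (A_2, coords as presented):

  [1] (0, 3);  [2] (3, 1);  [3] (3, 1);  [4] (6, 0);  [5] (3, 1);  [6] (0, 3);  [7] (6, 0);  [8] (3, 1);  [9] (6, 0);  [10] (3, 1)

These 10 weights hit 3 W_7-dot-orbits; sizes (2, 5, 3):

[[1, 6], [2, 3, 5, 8, 10], [4, 7, 9]]


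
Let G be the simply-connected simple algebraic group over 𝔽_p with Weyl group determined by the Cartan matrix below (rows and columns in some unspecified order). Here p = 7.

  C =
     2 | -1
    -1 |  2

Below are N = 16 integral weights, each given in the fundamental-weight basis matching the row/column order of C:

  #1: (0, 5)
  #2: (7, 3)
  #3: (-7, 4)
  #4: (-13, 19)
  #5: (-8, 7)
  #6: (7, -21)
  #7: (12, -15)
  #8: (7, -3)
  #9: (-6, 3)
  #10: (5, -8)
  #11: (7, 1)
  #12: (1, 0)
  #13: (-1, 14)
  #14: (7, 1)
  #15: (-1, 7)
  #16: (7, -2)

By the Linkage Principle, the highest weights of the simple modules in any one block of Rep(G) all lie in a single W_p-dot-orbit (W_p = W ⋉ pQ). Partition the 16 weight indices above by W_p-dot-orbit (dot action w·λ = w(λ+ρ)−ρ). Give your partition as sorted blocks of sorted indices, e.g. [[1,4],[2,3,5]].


C ↔ A_2 under row/col permutation; |W(A_2)| = 6.

Folding the 16 weights λ_j+ρ into Ā_7 (reps in the given 2-coord order):

    λ_1 → (1, 6)
    λ_2 → (2, 1)
    λ_3 → (5, 1)
    λ_4 → (5, 1)
    λ_5 → (6, 0)
    λ_6 → (5, 1)
    λ_7 → (6, 0)
    λ_8 → (5, 1)
    λ_9 → (4, 1)
    λ_10 → (1, 6)
    λ_11 → (4, 1)
    λ_12 → (2, 1)
    λ_13 → (6, 0)
    λ_14 → (4, 1)
    λ_15 → (1, 6)
    λ_16 → (6, 0)

5 distinct reps among the 16 weights ⇒ 5 W_7-linkage classes:

[[1, 10, 15], [2, 12], [3, 4, 6, 8], [5, 7, 13, 16], [9, 11, 14]]


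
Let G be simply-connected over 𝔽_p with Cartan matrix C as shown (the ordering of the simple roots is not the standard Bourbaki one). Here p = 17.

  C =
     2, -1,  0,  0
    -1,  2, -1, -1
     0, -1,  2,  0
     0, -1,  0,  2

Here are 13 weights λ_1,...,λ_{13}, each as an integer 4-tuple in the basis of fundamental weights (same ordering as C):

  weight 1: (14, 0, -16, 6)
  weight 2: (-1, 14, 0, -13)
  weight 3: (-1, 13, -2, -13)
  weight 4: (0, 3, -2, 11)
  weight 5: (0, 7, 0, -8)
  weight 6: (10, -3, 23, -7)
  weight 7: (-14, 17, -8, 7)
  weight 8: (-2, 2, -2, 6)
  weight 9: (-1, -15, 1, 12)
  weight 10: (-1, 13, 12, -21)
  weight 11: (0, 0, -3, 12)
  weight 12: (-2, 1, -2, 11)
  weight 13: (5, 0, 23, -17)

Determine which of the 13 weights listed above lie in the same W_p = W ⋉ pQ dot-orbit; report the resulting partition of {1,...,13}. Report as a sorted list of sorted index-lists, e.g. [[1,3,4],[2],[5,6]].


C ↔ D_4 under row/col permutation; |W(D_4)| = 192.

Folding the 13 weights λ_j+ρ into Ā_17 (reps in the given 4-coord order):

  1: (1, 1, 1, 7);  2: (0, 1, 1, 12);  3: (0, 1, 1, 12);  4: (1, 0, 1, 12);  5: (1, 1, 1, 7);  6: (2, 5, 1, 3);  7: (4, 4, 2, 1);  8: (1, 1, 1, 7);  9: (1, 0, 1, 12);  10: (4, 3, 3, 4);  11: (0, 1, 1, 12);  12: (1, 0, 1, 12);  13: (1, 1, 1, 7)

6 distinct reps among the 13 weights ⇒ 6 W_17-linkage classes:

[[1, 5, 8, 13], [2, 3, 11], [4, 9, 12], [6], [7], [10]]


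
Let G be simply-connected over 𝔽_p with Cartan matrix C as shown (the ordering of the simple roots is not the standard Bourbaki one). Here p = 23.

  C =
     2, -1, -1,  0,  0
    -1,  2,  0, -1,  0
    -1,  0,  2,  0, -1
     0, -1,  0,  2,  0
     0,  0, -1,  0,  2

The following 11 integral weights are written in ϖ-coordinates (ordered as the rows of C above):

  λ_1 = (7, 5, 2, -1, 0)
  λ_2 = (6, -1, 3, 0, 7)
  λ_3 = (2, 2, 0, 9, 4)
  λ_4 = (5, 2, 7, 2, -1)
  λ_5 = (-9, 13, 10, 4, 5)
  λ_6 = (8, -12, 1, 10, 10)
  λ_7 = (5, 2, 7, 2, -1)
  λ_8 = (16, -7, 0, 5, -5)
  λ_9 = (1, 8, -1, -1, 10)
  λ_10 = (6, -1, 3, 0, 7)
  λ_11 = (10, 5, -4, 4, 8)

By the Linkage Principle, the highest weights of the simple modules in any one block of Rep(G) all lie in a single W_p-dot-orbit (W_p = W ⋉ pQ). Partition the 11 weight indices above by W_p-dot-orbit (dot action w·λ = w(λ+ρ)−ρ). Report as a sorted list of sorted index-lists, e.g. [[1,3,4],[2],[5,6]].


Cartan matrix: type A_5 (|W|=720); un-permuting the 5 rows.

Ā_23 reps of the 11 weights (A_5, coords as presented):

  1: (8, 6, 3, 0, 1)
  2: (7, 0, 4, 1, 8)
  3: (3, 3, 1, 10, 5)
  4: (6, 3, 8, 3, 0)
  5: (8, 6, 3, 0, 1)
  6: (2, 9, 0, 0, 11)
  7: (6, 3, 8, 3, 0)
  8: (8, 6, 3, 0, 1)
  9: (2, 9, 0, 0, 11)
  10: (7, 0, 4, 1, 8)
  11: (8, 6, 3, 0, 1)

These 11 weights hit 5 W_23-dot-orbits; sizes (4, 2, 1, 2, 2):

[[1, 5, 8, 11], [2, 10], [3], [4, 7], [6, 9]]


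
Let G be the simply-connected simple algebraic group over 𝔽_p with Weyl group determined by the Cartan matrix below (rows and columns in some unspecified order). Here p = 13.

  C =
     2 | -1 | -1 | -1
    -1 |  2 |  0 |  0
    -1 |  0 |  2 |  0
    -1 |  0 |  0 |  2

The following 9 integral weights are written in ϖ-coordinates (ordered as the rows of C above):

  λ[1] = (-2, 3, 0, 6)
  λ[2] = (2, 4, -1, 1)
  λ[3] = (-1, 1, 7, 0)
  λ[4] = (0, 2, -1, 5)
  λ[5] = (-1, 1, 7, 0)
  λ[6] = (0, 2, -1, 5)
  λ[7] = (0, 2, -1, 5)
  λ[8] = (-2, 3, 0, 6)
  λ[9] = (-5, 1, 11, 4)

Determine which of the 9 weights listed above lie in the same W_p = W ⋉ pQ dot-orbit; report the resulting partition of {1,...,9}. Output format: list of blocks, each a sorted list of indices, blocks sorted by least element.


Cartan matrix: type D_4 (|W|=192); un-permuting the 4 rows.

Ā_13 reps of the 9 weights (D_4, coords as presented):

  1: (1, 3, 0, 6) · 2: (3, 5, 0, 2) · 3: (0, 2, 8, 1) · 4: (1, 3, 0, 6) · 5: (0, 2, 8, 1) · 6: (1, 3, 0, 6) · 7: (1, 3, 0, 6) · 8: (1, 3, 0, 6) · 9: (0, 2, 8, 1)

The 9 indices split into 3 linkage classes (same alcove rep ⇔ same W_13-dot-orbit):

[[1, 4, 6, 7, 8], [2], [3, 5, 9]]


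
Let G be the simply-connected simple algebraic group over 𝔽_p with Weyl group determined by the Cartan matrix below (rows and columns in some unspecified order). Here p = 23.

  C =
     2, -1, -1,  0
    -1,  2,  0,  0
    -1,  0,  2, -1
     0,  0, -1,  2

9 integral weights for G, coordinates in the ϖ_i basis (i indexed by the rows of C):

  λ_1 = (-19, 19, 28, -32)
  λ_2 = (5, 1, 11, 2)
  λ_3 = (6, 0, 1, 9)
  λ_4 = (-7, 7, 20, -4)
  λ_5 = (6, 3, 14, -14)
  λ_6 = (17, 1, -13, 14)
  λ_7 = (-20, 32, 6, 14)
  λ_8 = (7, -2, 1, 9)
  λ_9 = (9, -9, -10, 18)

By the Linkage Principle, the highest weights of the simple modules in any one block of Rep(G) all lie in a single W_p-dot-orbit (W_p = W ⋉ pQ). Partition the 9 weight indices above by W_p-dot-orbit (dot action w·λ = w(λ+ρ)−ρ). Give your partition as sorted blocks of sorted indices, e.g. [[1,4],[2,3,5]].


Dynkin diagram of C (from the 6 off-diagonal −1 entries): A_4.

Folding the 9 weights λ_j+ρ into Ā_23 (reps in the given 4-coord order):

  λ_1 → (6, 2, 12, 3)
  λ_2 → (6, 2, 12, 3)
  λ_3 → (7, 1, 2, 10)
  λ_4 → (6, 2, 12, 3)
  λ_5 → (7, 1, 2, 10)
  λ_6 → (6, 2, 12, 3)
  λ_7 → (7, 1, 2, 10)
  λ_8 → (7, 1, 2, 10)
  λ_9 → (7, 1, 2, 10)

Linkage partition of the 9 weights (2 classes, p=23):

[[1, 2, 4, 6], [3, 5, 7, 8, 9]]


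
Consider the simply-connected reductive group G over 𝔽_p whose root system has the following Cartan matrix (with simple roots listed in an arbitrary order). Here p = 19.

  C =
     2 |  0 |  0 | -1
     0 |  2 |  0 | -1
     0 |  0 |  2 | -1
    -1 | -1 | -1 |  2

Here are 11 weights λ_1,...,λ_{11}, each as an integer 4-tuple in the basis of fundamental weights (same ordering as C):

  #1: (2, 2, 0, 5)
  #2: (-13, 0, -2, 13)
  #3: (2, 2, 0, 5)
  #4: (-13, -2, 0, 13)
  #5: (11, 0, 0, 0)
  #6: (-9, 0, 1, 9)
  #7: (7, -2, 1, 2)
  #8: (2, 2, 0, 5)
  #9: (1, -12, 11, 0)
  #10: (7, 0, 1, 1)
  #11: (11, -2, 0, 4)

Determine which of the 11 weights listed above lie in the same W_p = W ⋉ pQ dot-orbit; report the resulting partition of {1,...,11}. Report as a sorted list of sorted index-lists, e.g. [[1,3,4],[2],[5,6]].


Type D_4, rank 4, |W|=192; reorder rows/cols to standard.

Ā_19 reps of the 11 weights (D_4, coords as presented):

  [1] (3, 3, 1, 6)
  [2] (12, 1, 1, 1)
  [3] (3, 3, 1, 6)
  [4] (12, 1, 1, 1)
  [5] (12, 1, 1, 1)
  [6] (8, 1, 2, 2)
  [7] (8, 1, 2, 2)
  [8] (3, 3, 1, 6)
  [9] (8, 1, 2, 2)
  [10] (8, 1, 2, 2)
  [11] (12, 1, 1, 1)

3 distinct reps among the 11 weights ⇒ 3 W_19-linkage classes:

[[1, 3, 8], [2, 4, 5, 11], [6, 7, 9, 10]]


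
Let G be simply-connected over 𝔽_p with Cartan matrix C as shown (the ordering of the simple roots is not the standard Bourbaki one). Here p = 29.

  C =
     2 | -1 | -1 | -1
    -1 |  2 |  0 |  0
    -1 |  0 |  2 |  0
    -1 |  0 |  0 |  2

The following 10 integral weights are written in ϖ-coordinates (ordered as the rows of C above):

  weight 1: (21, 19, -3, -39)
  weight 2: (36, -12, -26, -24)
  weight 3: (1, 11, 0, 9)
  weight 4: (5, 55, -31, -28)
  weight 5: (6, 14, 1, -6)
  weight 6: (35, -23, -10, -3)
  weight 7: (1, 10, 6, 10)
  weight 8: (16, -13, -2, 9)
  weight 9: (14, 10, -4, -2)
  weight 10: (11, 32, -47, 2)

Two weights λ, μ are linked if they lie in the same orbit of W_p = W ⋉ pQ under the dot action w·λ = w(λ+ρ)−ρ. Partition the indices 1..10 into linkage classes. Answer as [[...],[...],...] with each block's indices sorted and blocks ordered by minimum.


Root system D_4: the 4×4 matrix C matches after relabeling.

Folding the 10 weights λ_j+ρ into Ā_29 (reps in the given 4-coord order):

  λ_1 → (2, 9, 5, 9) · λ_2 → (3, 11, 3, 1) · λ_3 → (2, 12, 1, 10) · λ_4 → (3, 18, 2, 1) · λ_5 → (2, 15, 2, 5) · λ_6 → (2, 15, 2, 5) · λ_7 → (2, 9, 5, 9) · λ_8 → (2, 12, 1, 10) · λ_9 → (3, 11, 3, 1) · λ_10 → (2, 12, 1, 10)

The 10 indices split into 5 linkage classes (same alcove rep ⇔ same W_29-dot-orbit):

[[1, 7], [2, 9], [3, 8, 10], [4], [5, 6]]


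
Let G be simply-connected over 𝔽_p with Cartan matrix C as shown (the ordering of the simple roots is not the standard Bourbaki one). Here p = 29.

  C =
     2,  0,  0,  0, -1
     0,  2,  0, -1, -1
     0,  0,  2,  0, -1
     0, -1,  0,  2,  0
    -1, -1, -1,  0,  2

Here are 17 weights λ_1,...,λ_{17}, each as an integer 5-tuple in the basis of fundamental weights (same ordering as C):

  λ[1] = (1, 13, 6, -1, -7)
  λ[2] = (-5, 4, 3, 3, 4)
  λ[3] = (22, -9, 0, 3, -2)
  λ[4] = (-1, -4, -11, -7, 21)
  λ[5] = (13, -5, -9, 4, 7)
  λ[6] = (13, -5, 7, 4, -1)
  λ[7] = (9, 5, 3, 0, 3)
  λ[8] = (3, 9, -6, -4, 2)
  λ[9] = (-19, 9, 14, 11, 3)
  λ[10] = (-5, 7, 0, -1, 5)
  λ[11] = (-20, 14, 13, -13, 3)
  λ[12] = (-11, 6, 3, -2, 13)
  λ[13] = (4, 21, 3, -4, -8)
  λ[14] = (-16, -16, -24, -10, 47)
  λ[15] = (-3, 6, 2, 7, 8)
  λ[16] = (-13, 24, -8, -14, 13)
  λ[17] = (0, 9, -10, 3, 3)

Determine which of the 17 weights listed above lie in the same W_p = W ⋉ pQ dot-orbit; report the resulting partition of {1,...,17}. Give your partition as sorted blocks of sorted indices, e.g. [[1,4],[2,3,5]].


Type D_5, rank 5, |W|=1920; reorder rows/cols to standard.

Alcove-folded reps (p=29, 17 weights, presented ϖ-order):

  1: (4, 8, 1, 0, 2) · 2: (4, 5, 4, 4, 1) · 3: (10, 0, 4, 1, 4) · 4: (0, 4, 10, 3, 3) · 5: (10, 0, 4, 1, 4) · 6: (10, 0, 4, 1, 4) · 7: (10, 0, 4, 1, 4) · 8: (2, 5, 3, 3, 2) · 9: (4, 8, 1, 0, 2) · 10: (4, 8, 1, 0, 2) · 11: (4, 8, 1, 0, 2) · 12: (10, 0, 4, 1, 4) · 13: (2, 5, 3, 3, 2) · 14: (4, 5, 4, 4, 1) · 15: (2, 5, 3, 3, 2) · 16: (2, 5, 3, 3, 2) · 17: (4, 5, 4, 4, 1)

Linkage partition of the 17 weights (5 classes, p=29):

[[1, 9, 10, 11], [2, 14, 17], [3, 5, 6, 7, 12], [4], [8, 13, 15, 16]]
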